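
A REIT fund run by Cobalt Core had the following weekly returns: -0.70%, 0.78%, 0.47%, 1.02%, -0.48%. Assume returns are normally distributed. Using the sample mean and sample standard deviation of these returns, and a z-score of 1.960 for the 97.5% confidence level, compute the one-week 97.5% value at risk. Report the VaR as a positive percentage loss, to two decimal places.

Mean return r̄ = 1.090 / 5 = 0.2180%
Σ(r − r̄)² = (-0.7 − 0.2180)² + (0.78 − 0.2180)² + … = 2.3525
sample σ = √(2.3525 / 4) = √0.5881 = 0.7669%
VaR = −(r̄ − z·σ) = −(0.2180 − 1.960 × 0.7669) = −(-1.2851) = 1.2851%

1.29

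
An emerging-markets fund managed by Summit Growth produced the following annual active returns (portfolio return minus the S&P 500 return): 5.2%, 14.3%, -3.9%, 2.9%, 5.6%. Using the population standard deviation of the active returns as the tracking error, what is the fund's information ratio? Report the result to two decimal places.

r̄ = (5.2 + 14.3 − 3.9 + 2.9 + 5.6) / 5 = 4.8200%
Population σ = √[Σ(r − r̄)² / 5] = √[170.3480 / 5] = √34.0696 = 5.8369%
IR = r̄ / tracking error = 4.8200 / 5.8369 = 0.8258

0.83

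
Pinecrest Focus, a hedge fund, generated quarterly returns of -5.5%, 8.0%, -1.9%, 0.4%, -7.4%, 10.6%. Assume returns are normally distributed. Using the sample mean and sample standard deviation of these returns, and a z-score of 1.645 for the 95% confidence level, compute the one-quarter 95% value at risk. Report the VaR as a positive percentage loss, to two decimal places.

11.21

μ = (-5.5 + 8 − 1.9 + 0.4 − 7.4 + 10.6) / 6 = 4.20 / 6 = 0.7000%
Σ(r − μ)² = (-5.5 − 0.7000)² + (8 − 0.7000)² + (-1.9 − 0.7000)² + … = 262.2000
σ = √[262.2000 / 5] = 7.2415%
VaR = −(μ − z·σ) = −(0.7000 − 1.645 × 7.2415) = −(-11.2123) = 11.2123%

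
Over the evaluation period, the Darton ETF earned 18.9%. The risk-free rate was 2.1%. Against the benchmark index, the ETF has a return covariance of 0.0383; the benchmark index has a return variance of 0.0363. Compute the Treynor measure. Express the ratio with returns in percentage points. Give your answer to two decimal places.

β = Cov / Var = 0.0383 / 0.0363 = 1.0551
Treynor = (Rp − Rf) / β = (18.9% − 2.1%) / 1.0551 = 16.80 / 1.0551 = 15.9227

15.92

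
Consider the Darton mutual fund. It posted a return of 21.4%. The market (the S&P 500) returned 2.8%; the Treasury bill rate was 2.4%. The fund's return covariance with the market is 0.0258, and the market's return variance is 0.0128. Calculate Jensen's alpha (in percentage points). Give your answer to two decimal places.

18.19

β = Cov / Var = 0.0258 / 0.0128 = 2.0156
E[R] = Rf + β(Rm − Rf) = 2.4% + 2.0156 × (2.8% − 2.4%) = 3.2062%
α = Rp − E[R] = 21.4% − 3.2062% = 18.1938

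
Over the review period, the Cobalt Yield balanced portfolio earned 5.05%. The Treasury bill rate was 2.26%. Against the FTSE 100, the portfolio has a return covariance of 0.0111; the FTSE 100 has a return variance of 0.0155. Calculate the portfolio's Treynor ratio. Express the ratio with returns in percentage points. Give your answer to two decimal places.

3.90

β = Cov / Var = 0.0111 / 0.0155 = 0.7161
Treynor = (Rp − Rf) / β = (5.05% − 2.26%) / 0.7161 = 2.79 / 0.7161 = 3.8961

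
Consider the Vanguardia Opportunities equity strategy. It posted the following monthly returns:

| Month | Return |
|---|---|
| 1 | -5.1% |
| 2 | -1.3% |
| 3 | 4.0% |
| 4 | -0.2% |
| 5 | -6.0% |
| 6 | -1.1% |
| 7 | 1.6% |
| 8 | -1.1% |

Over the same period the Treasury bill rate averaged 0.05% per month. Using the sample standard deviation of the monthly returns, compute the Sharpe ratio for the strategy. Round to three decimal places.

Mean return μ = -9.20 / 8 = -1.1500%
Sample σ = √[Σ(r − μ)² / 7] = √[74.1400 / 7] = √10.5914 = 3.2544%
Sharpe = (μ − rf) / σ = (-1.1500 − 0.05) / 3.2544 = -1.2000 / 3.2544 = -0.3687

-0.369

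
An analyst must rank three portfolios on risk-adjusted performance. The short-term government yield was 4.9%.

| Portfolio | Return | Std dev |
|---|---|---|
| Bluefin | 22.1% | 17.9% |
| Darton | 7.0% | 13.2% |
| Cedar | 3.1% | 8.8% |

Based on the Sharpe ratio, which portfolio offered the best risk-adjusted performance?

Bluefin: Sharpe ratio = (22.1% − 4.9%) / 17.9% = 0.961
Darton: Sharpe ratio = (7.0% − 4.9%) / 13.2% = 0.159
Cedar: Sharpe ratio = (3.1% − 4.9%) / 8.8% = -0.205
Highest: Bluefin (0.961).

Bluefin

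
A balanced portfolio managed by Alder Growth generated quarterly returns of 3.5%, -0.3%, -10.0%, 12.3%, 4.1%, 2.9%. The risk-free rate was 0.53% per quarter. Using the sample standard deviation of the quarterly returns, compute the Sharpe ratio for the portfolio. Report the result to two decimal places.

μ = (3.5 − 0.3 − 10 + 12.3 + 4.1 + 2.9) / 6 = 12.50 / 6 = 2.0833%
Σ(r − μ)² = 262.8083; sample σ = √(262.8083/5) = 7.2499%
Sharpe = (μ − rf) / σ = (2.0833 − 0.53) / 7.2499 = 1.5533 / 7.2499 = 0.2143

0.21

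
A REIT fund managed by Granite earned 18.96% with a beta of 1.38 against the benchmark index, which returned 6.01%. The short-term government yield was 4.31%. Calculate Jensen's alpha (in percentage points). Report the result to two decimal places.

12.30

CAPM expected return = Rf + β(Rm − Rf) = 4.31% + 1.38 × (6.01% − 4.31%) = 4.31 + 1.38 × 1.70 = 6.6560%
Jensen's α = Rp − E[R] = 18.96% − 6.6560% = 12.3040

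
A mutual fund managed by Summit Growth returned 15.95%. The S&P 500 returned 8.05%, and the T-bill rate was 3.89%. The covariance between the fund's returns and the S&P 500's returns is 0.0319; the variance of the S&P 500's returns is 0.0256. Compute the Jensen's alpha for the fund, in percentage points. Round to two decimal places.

6.88

β = Cov / Var = 0.0319 / 0.0256 = 1.2461
E[R] = Rf + β(Rm − Rf) = 3.89% + 1.2461 × (8.05% − 3.89%) = 9.0738%
α = Rp − E[R] = 15.95% − 9.0738% = 6.8762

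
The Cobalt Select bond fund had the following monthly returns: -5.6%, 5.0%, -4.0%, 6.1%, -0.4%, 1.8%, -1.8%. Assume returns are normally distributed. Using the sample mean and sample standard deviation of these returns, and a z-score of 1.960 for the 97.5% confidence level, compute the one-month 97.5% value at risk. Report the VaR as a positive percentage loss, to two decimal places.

8.46

r̄ = (-5.6 + 5 − 4 + 6.1 − 0.4 + 1.8 − 1.8) / 7 = 1.10 / 7 = 0.1571%
Sample std dev = √[116.0371 / 6] = 4.3977%
VaR = −(r̄ − z·σ) = −(0.1571 − 1.960 × 4.3977) = −(-8.4624) = 8.4624%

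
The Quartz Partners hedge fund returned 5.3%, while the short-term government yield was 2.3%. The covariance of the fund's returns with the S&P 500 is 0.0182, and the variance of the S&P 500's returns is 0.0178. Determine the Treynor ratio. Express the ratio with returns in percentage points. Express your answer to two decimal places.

2.93

β = Cov / Var = 0.0182 / 0.0178 = 1.0225
Treynor = (Rp − Rf) / β = (5.3% − 2.3%) / 1.0225 = 3.00 / 1.0225 = 2.9340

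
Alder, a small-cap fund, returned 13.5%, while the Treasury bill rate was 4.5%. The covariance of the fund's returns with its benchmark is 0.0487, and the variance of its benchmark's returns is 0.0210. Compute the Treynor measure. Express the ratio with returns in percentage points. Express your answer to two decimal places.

β = Cov / Var = 0.0487 / 0.0210 = 2.3190
Treynor = (Rp − Rf) / β = (13.5% − 4.5%) / 2.3190 = 9.00 / 2.3190 = 3.8810

3.88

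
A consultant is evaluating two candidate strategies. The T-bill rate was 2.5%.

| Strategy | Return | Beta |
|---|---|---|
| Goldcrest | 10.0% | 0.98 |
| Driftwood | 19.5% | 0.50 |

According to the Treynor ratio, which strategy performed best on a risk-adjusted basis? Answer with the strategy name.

Driftwood

Goldcrest: Treynor = (10.0% − 2.5%) / 0.98 = 7.653
Driftwood: Treynor = (19.5% − 2.5%) / 0.50 = 34.000
Highest: Driftwood (34.000).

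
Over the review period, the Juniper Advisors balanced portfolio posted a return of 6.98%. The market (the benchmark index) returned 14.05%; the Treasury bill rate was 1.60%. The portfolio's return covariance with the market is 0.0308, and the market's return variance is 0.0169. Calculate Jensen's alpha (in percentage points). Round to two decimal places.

β = Cov / Var = 0.0308 / 0.0169 = 1.8225
E[R] = Rf + β(Rm − Rf) = 1.60% + 1.8225 × (14.05% − 1.60%) = 24.2901%
α = Rp − E[R] = 6.98% − 24.2901% = -17.3101

-17.31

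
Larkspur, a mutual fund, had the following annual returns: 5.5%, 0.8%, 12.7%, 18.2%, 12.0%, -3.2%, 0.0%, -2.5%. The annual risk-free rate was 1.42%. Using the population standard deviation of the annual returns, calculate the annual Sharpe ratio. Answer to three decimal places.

Mean return μ = 43.50 / 8 = 5.4375%
Σ(r − μ)² = 447.3788; population σ = √(447.3788/8) = 7.4781%
Sharpe = (μ − rf) / σ = (5.4375 − 1.42) / 7.4781 = 4.0175 / 7.4781 = 0.5372

0.537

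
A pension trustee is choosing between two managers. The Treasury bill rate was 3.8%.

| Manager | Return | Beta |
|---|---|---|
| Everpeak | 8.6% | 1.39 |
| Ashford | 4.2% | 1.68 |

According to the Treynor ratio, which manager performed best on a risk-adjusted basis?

Everpeak: Treynor = (8.6% − 3.8%) / 1.39 = 3.453
Ashford: Treynor = (4.2% − 3.8%) / 1.68 = 0.238
Highest: Everpeak (3.453).

Everpeak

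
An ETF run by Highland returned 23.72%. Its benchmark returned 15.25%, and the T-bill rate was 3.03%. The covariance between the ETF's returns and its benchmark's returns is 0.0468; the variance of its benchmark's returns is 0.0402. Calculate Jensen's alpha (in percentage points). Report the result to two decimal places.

6.46

β = Cov / Var = 0.0468 / 0.0402 = 1.1642
E[R] = Rf + β(Rm − Rf) = 3.03% + 1.1642 × (15.25% − 3.03%) = 17.2565%
α = Rp − E[R] = 23.72% − 17.2565% = 6.4635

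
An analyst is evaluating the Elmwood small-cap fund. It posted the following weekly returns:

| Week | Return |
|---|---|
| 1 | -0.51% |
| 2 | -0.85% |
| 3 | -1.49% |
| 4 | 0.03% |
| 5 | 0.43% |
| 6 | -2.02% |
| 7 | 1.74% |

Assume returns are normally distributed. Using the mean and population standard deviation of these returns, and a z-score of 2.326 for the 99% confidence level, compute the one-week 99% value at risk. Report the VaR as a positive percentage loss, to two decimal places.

Mean return r̄ = -2.670 / 7 = -0.3814%
Population σ = √[Σ(r − r̄)² / 7] = √[9.4781 / 7] = √1.3540 = 1.1636%
VaR = −(r̄ − z·σ) = −(-0.3814 − 2.326 × 1.1636) = −(-3.0879) = 3.0879%

3.09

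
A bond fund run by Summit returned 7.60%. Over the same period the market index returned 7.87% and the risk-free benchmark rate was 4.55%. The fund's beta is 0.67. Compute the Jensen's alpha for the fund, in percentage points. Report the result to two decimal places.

0.83

CAPM expected return = Rf + β(Rm − Rf) = 4.55% + 0.67 × (7.87% − 4.55%) = 4.55 + 0.67 × 3.32 = 6.7744%
Jensen's α = Rp − E[R] = 7.60% − 6.7744% = 0.8256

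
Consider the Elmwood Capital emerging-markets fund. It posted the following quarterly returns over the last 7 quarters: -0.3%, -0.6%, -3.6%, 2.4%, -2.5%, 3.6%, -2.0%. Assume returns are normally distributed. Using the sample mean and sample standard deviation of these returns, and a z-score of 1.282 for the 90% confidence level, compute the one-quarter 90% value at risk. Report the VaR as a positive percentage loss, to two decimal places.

r̄ = (-0.3 − 0.6 − 3.6 + 2.4 − 2.5 + 3.6 − 2) / 7 = -0.4286%
Sample std dev = √[41.0943 / 6] = 2.6171%
VaR = −(r̄ − z·σ) = −(-0.4286 − 1.282 × 2.6171) = −(-3.7837) = 3.7837%

3.78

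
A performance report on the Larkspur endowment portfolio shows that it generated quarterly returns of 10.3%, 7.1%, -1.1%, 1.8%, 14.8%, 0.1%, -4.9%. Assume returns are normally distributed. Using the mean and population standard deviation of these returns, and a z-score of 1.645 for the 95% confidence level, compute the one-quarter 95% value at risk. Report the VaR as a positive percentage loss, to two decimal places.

6.60

r̄ = (10.3 + 7.1 − 1.1 + 1.8 + 14.8 + 0.1 − 4.9) / 7 = 28.10 / 7 = 4.0143%
Σ(r − r̄)² = (10.3 − 4.0143)² + (7.1 − 4.0143)² + (-1.1 − 4.0143)² + … = 291.2086
σ = √[291.2086 / 7] = 6.4499%
VaR = −(r̄ − z·σ) = −(4.0143 − 1.645 × 6.4499) = −(-6.5958) = 6.5958%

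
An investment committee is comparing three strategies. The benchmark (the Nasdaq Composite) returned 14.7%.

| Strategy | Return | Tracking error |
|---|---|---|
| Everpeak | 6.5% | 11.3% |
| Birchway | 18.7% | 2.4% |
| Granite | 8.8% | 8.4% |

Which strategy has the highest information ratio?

Everpeak: IR = (6.5% − 14.7%) / 11.3% = -0.726
Birchway: IR = (18.7% − 14.7%) / 2.4% = 1.667
Granite: IR = (8.8% − 14.7%) / 8.4% = -0.702
Highest: Birchway (1.667).

Birchway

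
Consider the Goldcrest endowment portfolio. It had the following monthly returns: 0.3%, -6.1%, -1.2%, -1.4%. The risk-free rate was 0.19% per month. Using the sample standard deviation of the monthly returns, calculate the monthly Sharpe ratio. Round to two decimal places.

-0.83

Mean return r̄ = -8.40 / 4 = -2.1000%
Sample std dev = √[23.0600 / 3] = 2.7725%
Sharpe = (r̄ − rf) / σ = (-2.1000 − 0.19) / 2.7725 = -2.2900 / 2.7725 = -0.8260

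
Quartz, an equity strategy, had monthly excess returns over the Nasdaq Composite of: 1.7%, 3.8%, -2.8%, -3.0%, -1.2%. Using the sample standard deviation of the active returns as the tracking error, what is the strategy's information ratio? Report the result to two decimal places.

Mean return r̄ = -1.50 / 5 = -0.3000%
Sample std dev = √[35.1600 / 4] = 2.9648%
IR = r̄ / tracking error = -0.3000 / 2.9648 = -0.1012

-0.10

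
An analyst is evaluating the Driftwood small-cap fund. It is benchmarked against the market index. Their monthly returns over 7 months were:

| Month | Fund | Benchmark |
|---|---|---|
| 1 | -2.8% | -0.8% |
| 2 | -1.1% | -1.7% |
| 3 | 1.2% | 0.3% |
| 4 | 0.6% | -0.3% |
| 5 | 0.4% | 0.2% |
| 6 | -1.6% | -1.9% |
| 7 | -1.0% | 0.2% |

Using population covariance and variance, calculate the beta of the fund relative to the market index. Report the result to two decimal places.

r̄p = -0.6143%,  r̄m = -0.5714%
Cov = Σ(rp − r̄p)(rm − r̄m) / 7 = 0.6790
Var(rm) = Σ(rm − r̄m)² / 7 = 0.7306
β = Cov / Var = 0.6790 / 0.7306 = 0.9294

0.93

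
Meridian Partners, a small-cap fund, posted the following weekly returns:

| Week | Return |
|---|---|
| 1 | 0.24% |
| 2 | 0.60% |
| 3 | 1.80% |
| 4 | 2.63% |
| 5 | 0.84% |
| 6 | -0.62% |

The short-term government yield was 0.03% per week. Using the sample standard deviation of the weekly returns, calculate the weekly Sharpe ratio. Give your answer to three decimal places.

μ = (0.24 + 0.6 + 1.8 + 2.63 + 0.84 − 0.62) / 6 = 0.9150%
Sample std dev = √[6.6412 / 5] = 1.1525%
Sharpe = (μ − rf) / σ = (0.9150 − 0.03) / 1.1525 = 0.8850 / 1.1525 = 0.7679

0.768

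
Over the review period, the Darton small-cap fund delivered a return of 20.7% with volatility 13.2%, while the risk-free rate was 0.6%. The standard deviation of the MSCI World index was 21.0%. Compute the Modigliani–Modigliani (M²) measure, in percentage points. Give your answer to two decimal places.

Sharpe = (Rp − Rf) / σp = (20.7% − 0.6%) / 13.2% = 1.5227
M² = Rf + Sharpe × σm = 0.6% + 1.5227 × 21.0% = 32.5767%

32.58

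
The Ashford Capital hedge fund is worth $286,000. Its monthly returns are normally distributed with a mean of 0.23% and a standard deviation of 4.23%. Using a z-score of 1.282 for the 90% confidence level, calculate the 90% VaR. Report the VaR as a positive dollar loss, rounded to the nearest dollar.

$14,852

Return at the 90% tail: μ − z·σ = 0.23% − 1.282 × 4.23% = 0.23 − 5.42286 = -5.19286%
VaR = −(-5.19286%) × $286,000 = 5.19286% × $286,000 = $14,852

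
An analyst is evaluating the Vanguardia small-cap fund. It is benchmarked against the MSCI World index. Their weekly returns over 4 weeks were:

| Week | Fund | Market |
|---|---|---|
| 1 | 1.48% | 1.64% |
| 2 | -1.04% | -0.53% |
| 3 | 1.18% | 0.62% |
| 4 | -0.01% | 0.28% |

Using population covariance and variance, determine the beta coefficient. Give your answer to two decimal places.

1.20

r̄p = 0.4025%,  r̄m = 0.5025%
Cov = Σ(rp − r̄p)(rm − r̄m) / 4 = 0.7245
Var(rm) = Σ(rm − r̄m)² / 4 = 0.6058
β = Cov / Var = 0.7245 / 0.6058 = 1.1959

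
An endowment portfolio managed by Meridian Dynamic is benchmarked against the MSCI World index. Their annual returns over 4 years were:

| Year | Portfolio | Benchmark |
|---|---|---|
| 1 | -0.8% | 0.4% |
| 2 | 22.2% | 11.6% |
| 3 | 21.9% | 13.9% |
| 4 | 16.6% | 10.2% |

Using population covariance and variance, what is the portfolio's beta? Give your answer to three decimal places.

r̄p = 14.9750%,  r̄m = 9.0250%
Cov = Σ(rp − r̄p)(rm − r̄m) / 4 = 47.5831
Var(rm) = Σ(rm − r̄m)² / 4 = 26.5419
β = Cov / Var = 47.5831 / 26.5419 = 1.7928

1.793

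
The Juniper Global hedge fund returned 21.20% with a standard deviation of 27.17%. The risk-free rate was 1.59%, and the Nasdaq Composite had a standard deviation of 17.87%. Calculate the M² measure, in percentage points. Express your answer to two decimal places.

14.49

Sharpe = (Rp − Rf) / σp = (21.20% − 1.59%) / 27.17% = 0.7218
M² = Rf + Sharpe × σm = 1.59% + 0.7218 × 17.87% = 14.4886%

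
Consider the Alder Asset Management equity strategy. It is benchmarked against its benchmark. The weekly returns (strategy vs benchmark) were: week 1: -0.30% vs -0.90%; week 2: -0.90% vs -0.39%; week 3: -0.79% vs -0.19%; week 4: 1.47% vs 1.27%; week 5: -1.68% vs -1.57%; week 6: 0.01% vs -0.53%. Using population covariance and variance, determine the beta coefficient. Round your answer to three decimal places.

0.991

r̄p = -0.3650%,  r̄m = -0.3850%
Cov = Σ(rp − r̄p)(rm − r̄m) / 6 = 0.7379
Var(rm) = Σ(rm − r̄m)² / 6 = 0.7446
β = Cov / Var = 0.7379 / 0.7446 = 0.9910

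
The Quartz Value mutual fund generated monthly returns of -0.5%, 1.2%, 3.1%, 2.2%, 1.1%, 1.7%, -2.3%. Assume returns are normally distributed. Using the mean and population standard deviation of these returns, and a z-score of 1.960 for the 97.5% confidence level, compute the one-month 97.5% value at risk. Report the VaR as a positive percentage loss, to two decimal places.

Mean return μ = 6.50 / 7 = 0.9286%
Population σ = √[Σ(r − μ)² / 7] = √[19.4943 / 7] = √2.7849 = 1.6688%
VaR = −(μ − z·σ) = −(0.9286 − 1.960 × 1.6688) = −(-2.3422) = 2.3422%

2.34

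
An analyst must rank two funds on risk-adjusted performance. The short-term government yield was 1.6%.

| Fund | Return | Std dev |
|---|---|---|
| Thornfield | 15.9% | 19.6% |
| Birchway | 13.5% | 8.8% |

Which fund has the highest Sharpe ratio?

Thornfield: Sharpe ratio = (15.9% − 1.6%) / 19.6% = 0.730
Birchway: Sharpe ratio = (13.5% − 1.6%) / 8.8% = 1.352
Highest: Birchway (1.352).

Birchway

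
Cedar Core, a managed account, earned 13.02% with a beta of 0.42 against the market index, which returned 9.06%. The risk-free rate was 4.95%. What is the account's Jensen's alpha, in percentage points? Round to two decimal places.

CAPM expected return = Rf + β(Rm − Rf) = 4.95% + 0.42 × (9.06% − 4.95%) = 4.95 + 0.42 × 4.11 = 6.6762%
Jensen's α = Rp − E[R] = 13.02% − 6.6762% = 6.3438

6.34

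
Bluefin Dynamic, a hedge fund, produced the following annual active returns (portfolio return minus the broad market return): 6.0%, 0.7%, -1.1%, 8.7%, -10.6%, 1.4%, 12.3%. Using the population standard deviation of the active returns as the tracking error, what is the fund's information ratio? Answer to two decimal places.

μ = (6 + 0.7 − 1.1 + 8.7 − 10.6 + 1.4 + 12.3) / 7 = 17.40 / 7 = 2.4857%
Population std dev = √[335.7486 / 7] = 6.9256%
IR = μ / tracking error = 2.4857 / 6.9256 = 0.3589

0.36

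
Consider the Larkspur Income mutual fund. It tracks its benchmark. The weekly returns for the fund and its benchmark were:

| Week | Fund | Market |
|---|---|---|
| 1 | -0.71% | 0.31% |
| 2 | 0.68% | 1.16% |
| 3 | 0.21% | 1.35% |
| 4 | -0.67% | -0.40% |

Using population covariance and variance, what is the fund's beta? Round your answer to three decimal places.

r̄p = -0.1225%,  r̄m = 0.6050%
Cov = Σ(rp − r̄p)(rm − r̄m) / 4 = 0.3542
Var(rm) = Σ(rm − r̄m)² / 4 = 0.4900
β = Cov / Var = 0.3542 / 0.4900 = 0.7229

0.723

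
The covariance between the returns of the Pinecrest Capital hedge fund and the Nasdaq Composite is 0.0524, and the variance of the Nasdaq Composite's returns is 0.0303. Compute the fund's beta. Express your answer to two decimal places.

1.73

β = Cov(Rp, Rm) / Var(Rm) = 0.0524 / 0.0303 = 1.7294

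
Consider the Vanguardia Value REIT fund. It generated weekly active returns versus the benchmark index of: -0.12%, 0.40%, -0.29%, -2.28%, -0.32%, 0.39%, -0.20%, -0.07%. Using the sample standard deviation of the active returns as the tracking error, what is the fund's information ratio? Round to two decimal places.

-0.37

Mean return r̄ = -2.490 / 8 = -0.3113%
Sample std dev = √[4.9813 / 7] = 0.8436%
IR = r̄ / tracking error = -0.3113 / 0.8436 = -0.3690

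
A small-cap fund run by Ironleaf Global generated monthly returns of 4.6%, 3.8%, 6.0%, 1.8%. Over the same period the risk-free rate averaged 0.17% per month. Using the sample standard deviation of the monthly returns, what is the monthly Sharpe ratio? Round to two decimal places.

2.21

Mean return μ = 16.20 / 4 = 4.0500%
Σ(r − μ)² = (4.6 − 4.0500)² + (3.8 − 4.0500)² + (6 − 4.0500)² + … = 9.2300
σ = √[9.2300 / 3] = 1.7540%
Sharpe = (μ − rf) / σ = (4.0500 − 0.17) / 1.7540 = 3.8800 / 1.7540 = 2.2121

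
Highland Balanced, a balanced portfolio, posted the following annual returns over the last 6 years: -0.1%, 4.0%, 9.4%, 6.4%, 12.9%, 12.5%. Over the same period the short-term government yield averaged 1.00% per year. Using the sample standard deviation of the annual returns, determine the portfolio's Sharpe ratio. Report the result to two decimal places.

1.28

Mean return r̄ = 45.10 / 6 = 7.5167%
Σ(r − r̄)² = (-0.1 − 7.5167)² + (4 − 7.5167)² + (9.4 − 7.5167)² + … = 128.9883
σ = √[128.9883 / 5] = 5.0791%
Sharpe = (r̄ − rf) / σ = (7.5167 − 1) / 5.0791 = 6.5167 / 5.0791 = 1.2830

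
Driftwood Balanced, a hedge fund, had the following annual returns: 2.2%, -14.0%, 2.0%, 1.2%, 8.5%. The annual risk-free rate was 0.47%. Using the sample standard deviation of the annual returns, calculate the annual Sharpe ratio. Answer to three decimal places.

-0.059

r̄ = (2.2 − 14 + 2 + 1.2 + 8.5) / 5 = -0.0200%
Σ(r − r̄)² = 278.5280; sample σ = √(278.5280/4) = 8.3446%
Sharpe = (r̄ − rf) / σ = (-0.0200 − 0.47) / 8.3446 = -0.4900 / 8.3446 = -0.0587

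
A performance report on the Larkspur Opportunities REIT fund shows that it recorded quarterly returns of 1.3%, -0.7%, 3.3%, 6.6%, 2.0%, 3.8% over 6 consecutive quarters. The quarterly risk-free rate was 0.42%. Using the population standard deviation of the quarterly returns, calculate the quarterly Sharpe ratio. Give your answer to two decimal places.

Mean return r̄ = 16.30 / 6 = 2.7167%
Σ(r − r̄)² = 30.7883; population σ = √(30.7883/6) = 2.2653%
Sharpe = (r̄ − rf) / σ = (2.7167 − 0.42) / 2.2653 = 2.2967 / 2.2653 = 1.0139

1.01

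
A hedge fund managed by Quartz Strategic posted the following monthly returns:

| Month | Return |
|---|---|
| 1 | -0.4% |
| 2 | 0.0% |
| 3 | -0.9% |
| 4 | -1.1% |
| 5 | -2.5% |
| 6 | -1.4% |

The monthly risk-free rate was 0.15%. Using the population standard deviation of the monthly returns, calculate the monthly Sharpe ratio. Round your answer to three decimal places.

-1.513

r̄ = (-0.4 + 0 − 0.9 − 1.1 − 2.5 − 1.4) / 6 = -6.30 / 6 = -1.0500%
Σ(r − r̄)² = (-0.4 − (-1.0500))² + (0 − (-1.0500))² + … = 3.7750
population σ = √(3.7750 / 6) = √0.6292 = 0.7932%
Sharpe = (r̄ − rf) / σ = (-1.0500 − 0.15) / 0.7932 = -1.2000 / 0.7932 = -1.5129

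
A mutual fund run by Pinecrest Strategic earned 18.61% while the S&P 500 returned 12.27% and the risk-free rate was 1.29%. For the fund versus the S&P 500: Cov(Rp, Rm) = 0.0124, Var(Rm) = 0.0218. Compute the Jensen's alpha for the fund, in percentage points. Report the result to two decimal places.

β = Cov / Var = 0.0124 / 0.0218 = 0.5688
E[R] = Rf + β(Rm − Rf) = 1.29% + 0.5688 × (12.27% − 1.29%) = 7.5354%
α = Rp − E[R] = 18.61% − 7.5354% = 11.0746

11.07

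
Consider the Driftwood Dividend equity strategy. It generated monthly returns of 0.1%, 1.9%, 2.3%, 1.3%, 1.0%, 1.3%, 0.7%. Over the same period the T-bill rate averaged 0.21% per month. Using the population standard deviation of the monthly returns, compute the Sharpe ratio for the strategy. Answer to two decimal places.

1.50

r̄ = (0.1 + 1.9 + 2.3 + 1.3 + 1 + 1.3 + 0.7) / 7 = 1.2286%
Population σ = √[Σ(r − r̄)² / 7] = √[3.2143 / 7] = √0.4592 = 0.6776%
Sharpe = (r̄ − rf) / σ = (1.2286 − 0.21) / 0.6776 = 1.0186 / 0.6776 = 1.5032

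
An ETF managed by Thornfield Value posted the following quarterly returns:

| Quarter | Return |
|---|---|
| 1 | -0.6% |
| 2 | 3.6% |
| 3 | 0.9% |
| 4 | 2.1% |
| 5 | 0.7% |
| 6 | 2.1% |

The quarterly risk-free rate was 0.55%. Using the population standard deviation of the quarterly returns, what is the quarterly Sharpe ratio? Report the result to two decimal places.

μ = (-0.6 + 3.6 + 0.9 + 2.1 + 0.7 + 2.1) / 6 = 8.80 / 6 = 1.4667%
Population std dev = √[10.5333 / 6] = 1.3250%
Sharpe = (μ − rf) / σ = (1.4667 − 0.55) / 1.3250 = 0.9167 / 1.3250 = 0.6918

0.69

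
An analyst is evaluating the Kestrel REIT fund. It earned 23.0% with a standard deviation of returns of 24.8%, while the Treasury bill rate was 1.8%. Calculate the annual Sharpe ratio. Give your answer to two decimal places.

Sharpe = (Rp − Rf) / σp = (23.0% − 1.8%) / 24.8% = 21.20% / 24.8% = 0.8548

0.85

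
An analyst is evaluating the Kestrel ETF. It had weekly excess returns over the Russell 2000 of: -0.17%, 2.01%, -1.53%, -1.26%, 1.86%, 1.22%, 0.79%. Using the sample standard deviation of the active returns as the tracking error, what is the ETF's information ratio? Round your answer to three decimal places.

0.291

μ = (-0.17 + 2.01 − 1.53 − 1.26 + 1.86 + 1.22 + 0.79) / 7 = 0.4171%
Σ(r − μ)² = (-0.17 − 0.4171)² + (2.01 − 0.4171)² + … = 12.3515
σ = √[12.3515 / 6] = 1.4348%
IR = μ / tracking error = 0.4171 / 1.4348 = 0.2907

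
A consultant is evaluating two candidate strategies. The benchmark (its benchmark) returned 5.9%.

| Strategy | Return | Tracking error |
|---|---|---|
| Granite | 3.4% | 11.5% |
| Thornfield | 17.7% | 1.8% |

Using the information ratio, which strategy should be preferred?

Thornfield

Granite: IR = (3.4% − 5.9%) / 11.5% = -0.217
Thornfield: IR = (17.7% − 5.9%) / 1.8% = 6.556
Highest: Thornfield (6.556).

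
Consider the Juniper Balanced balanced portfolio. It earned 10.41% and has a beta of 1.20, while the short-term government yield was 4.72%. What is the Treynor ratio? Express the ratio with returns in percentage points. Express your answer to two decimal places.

4.74

Treynor = (Rp − Rf) / β = (10.41% − 4.72%) / 1.20 = 5.69 / 1.20 = 4.7417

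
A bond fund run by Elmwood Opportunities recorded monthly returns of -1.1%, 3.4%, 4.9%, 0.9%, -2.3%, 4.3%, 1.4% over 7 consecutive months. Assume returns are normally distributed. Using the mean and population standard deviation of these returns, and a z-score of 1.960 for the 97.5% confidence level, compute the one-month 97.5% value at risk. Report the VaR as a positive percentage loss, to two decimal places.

3.30

r̄ = (-1.1 + 3.4 + 4.9 + 0.9 − 2.3 + 4.3 + 1.4) / 7 = 11.50 / 7 = 1.6429%
Σ(r − r̄)² = (-1.1 − 1.6429)² + (3.4 − 1.6429)² + (4.9 − 1.6429)² + … = 44.4371
σ = √[44.4371 / 7] = 2.5196%
VaR = −(r̄ − z·σ) = −(1.6429 − 1.960 × 2.5196) = −(-3.2955) = 3.2955%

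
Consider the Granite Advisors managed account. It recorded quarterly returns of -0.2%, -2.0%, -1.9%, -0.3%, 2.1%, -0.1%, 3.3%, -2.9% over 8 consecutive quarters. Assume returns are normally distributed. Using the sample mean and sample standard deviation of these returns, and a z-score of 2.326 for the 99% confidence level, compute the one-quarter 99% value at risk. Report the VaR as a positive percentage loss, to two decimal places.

μ = (-0.2 − 2 − 1.9 − 0.3 + 2.1 − 0.1 + 3.3 − 2.9) / 8 = -2.00 / 8 = -0.2500%
Σ(r − μ)² = (-0.2 − (-0.2500))² + (-2 − (-0.2500))² + … = 30.9600
sample σ = √(30.9600 / 7) = √4.4229 = 2.1031%
VaR = −(μ − z·σ) = −(-0.2500 − 2.326 × 2.1031) = −(-5.1418) = 5.1418%

5.14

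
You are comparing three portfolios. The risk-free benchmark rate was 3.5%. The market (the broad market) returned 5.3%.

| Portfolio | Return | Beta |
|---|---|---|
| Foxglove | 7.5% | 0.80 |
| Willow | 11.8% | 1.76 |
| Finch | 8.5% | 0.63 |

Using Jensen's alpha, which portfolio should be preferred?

Foxglove: α = 7.5% − [3.5% + 0.80 × (5.3% − 3.5%)] = 2.560
Willow: α = 11.8% − [3.5% + 1.76 × (5.3% − 3.5%)] = 5.132
Finch: α = 8.5% − [3.5% + 0.63 × (5.3% − 3.5%)] = 3.866
Highest: Willow (5.132).

Willow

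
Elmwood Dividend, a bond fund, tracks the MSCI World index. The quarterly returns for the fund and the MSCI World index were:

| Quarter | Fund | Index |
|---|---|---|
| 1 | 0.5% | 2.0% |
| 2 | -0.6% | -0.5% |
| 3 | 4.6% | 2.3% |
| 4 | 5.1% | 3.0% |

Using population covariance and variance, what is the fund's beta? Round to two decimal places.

r̄p = 2.4000%,  r̄m = 1.7000%
Cov = Σ(rp − r̄p)(rm − r̄m) / 4 = 2.7150
Var(rm) = Σ(rm − r̄m)² / 4 = 1.7450
β = Cov / Var = 2.7150 / 1.7450 = 1.5559

1.56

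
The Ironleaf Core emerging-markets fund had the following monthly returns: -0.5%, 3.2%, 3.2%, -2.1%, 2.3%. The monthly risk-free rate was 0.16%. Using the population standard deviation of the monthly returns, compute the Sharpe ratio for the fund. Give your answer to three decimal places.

r̄ = (-0.5 + 3.2 + 3.2 − 2.1 + 2.3) / 5 = 6.10 / 5 = 1.2200%
Σ(r − r̄)² = 22.9880; population σ = √(22.9880/5) = 2.1442%
Sharpe = (r̄ − rf) / σ = (1.2200 − 0.16) / 2.1442 = 1.0600 / 2.1442 = 0.4944

0.494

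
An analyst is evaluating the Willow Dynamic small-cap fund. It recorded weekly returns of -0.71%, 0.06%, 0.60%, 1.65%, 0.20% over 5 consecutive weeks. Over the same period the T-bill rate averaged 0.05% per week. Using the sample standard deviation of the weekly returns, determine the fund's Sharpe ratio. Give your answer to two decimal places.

0.36

Mean return r̄ = 1.800 / 5 = 0.3600%
Σ(r − r̄)² = (-0.71 − 0.3600)² + (0.06 − 0.3600)² + … = 2.9822
σ = √[2.9822 / 4] = 0.8635%
Sharpe = (r̄ − rf) / σ = (0.3600 − 0.05) / 0.8635 = 0.3100 / 0.8635 = 0.3590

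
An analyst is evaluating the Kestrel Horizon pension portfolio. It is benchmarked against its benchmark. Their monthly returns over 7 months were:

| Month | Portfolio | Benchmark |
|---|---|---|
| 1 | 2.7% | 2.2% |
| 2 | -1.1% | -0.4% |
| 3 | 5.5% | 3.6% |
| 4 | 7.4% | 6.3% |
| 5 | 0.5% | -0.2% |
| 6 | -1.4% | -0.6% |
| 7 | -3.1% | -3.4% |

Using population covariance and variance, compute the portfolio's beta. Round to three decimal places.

1.183

r̄p = 1.5000%,  r̄m = 1.0714%
Cov = Σ(rp − r̄p)(rm − r̄m) / 7 = 10.4043
Var(rm) = Σ(rm − r̄m)² / 7 = 8.7963
β = Cov / Var = 10.4043 / 8.7963 = 1.1828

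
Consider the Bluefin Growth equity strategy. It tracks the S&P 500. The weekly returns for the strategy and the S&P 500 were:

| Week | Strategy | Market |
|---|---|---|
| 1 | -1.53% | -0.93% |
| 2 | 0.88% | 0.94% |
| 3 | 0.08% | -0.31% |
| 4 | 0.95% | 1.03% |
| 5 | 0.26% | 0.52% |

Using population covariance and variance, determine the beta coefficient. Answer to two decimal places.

1.11

r̄p = 0.1280%,  r̄m = 0.2500%
Cov = Σ(rp − r̄p)(rm − r̄m) / 5 = 0.6358
Var(rm) = Σ(rm − r̄m)² / 5 = 0.5727
β = Cov / Var = 0.6358 / 0.5727 = 1.1102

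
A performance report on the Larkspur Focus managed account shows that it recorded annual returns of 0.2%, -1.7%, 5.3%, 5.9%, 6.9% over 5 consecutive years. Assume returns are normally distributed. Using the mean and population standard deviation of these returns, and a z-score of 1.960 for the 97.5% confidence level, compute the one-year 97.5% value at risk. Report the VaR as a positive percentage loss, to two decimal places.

r̄ = (0.2 − 1.7 + 5.3 + 5.9 + 6.9) / 5 = 3.3200%
Population σ = √[Σ(r − r̄)² / 5] = √[58.3280 / 5] = √11.6656 = 3.4155%
VaR = −(r̄ − z·σ) = −(3.3200 − 1.960 × 3.4155) = −(-3.3744) = 3.3744%

3.37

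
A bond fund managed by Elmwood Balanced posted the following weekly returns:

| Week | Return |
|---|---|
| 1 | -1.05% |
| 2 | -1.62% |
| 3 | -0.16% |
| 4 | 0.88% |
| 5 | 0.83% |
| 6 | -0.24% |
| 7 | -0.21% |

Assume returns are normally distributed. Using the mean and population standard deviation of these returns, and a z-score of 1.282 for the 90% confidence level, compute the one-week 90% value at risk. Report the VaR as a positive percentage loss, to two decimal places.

1.30

r̄ = (-1.05 − 1.62 − 0.16 + 0.88 + 0.83 − 0.24 − 0.21) / 7 = -1.570 / 7 = -0.2243%
Σ(r − r̄)² = 4.9654; population σ = √(4.9654/7) = 0.8422%
VaR = −(r̄ − z·σ) = −(-0.2243 − 1.282 × 0.8422) = −(-1.3040) = 1.3040%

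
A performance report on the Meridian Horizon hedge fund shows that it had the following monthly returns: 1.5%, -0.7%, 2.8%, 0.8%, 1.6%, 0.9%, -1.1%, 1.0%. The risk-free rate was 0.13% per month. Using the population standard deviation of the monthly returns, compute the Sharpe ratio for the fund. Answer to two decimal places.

0.61

μ = (1.5 − 0.7 + 2.8 + 0.8 + 1.6 + 0.9 − 1.1 + 1) / 8 = 0.8500%
Population σ = √[Σ(r − μ)² / 8] = √[11.0200 / 8] = √1.3775 = 1.1737%
Sharpe = (μ − rf) / σ = (0.8500 − 0.13) / 1.1737 = 0.7200 / 1.1737 = 0.6134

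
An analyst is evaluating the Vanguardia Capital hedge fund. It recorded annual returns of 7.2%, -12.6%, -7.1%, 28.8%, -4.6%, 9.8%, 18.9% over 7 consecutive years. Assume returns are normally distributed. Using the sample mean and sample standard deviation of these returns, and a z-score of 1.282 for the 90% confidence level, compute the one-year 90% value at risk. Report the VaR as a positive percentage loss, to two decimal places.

μ = (7.2 − 12.6 − 7.1 + 28.8 − 4.6 + 9.8 + 18.9) / 7 = 5.7714%
Sample std dev = √[1331.6943 / 6] = 14.8980%
VaR = −(μ − z·σ) = −(5.7714 − 1.282 × 14.8980) = −(-13.3278) = 13.3278%

13.33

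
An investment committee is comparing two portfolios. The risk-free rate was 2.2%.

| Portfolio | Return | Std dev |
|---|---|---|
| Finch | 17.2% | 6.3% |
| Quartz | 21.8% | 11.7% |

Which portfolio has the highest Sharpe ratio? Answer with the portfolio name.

Finch

Finch: Sharpe ratio = (17.2% − 2.2%) / 6.3% = 2.381
Quartz: Sharpe ratio = (21.8% − 2.2%) / 11.7% = 1.675
Highest: Finch (2.381).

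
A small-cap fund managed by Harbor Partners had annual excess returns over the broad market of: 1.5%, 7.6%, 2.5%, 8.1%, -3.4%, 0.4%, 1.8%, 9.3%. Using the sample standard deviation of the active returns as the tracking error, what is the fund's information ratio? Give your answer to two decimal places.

0.79

r̄ = (1.5 + 7.6 + 2.5 + 8.1 − 3.4 + 0.4 + 1.8 + 9.3) / 8 = 27.80 / 8 = 3.4750%
Sample std dev = √[136.7150 / 7] = 4.4194%
IR = r̄ / tracking error = 3.4750 / 4.4194 = 0.7863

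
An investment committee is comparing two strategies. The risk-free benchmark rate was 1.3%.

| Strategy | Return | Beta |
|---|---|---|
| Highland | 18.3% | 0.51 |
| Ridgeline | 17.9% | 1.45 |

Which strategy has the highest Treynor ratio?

Highland

Highland: Treynor = (18.3% − 1.3%) / 0.51 = 33.333
Ridgeline: Treynor = (17.9% − 1.3%) / 1.45 = 11.448
Highest: Highland (33.333).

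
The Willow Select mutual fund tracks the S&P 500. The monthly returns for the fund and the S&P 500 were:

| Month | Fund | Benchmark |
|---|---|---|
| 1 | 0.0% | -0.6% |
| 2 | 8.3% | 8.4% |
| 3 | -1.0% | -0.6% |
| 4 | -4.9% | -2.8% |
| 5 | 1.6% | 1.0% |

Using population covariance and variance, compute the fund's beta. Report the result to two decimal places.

1.09

r̄p = 0.8000%,  r̄m = 1.0800%
Cov = Σ(rp − r̄p)(rm − r̄m) / 5 = 16.2640
Var(rm) = Σ(rm − r̄m)² / 5 = 14.8576
β = Cov / Var = 16.2640 / 14.8576 = 1.0947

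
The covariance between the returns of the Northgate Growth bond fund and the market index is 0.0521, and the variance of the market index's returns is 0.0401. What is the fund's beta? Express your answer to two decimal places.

1.30

β = Cov(Rp, Rm) / Var(Rm) = 0.0521 / 0.0401 = 1.2993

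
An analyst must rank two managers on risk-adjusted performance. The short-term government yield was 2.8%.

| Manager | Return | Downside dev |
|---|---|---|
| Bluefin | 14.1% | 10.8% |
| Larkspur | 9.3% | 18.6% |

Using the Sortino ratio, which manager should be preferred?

Bluefin

Bluefin: Sortino ratio = (14.1% − 2.8%) / 10.8% = 1.046
Larkspur: Sortino ratio = (9.3% − 2.8%) / 18.6% = 0.349
Highest: Bluefin (1.046).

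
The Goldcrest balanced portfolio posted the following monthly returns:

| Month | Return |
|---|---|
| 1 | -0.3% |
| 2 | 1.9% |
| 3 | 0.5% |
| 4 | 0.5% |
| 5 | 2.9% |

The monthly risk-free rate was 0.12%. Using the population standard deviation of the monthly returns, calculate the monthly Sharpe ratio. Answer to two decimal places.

0.86

Mean return μ = 5.50 / 5 = 1.1000%
Population σ = √[Σ(r − μ)² / 5] = √[6.5600 / 5] = √1.3120 = 1.1454%
Sharpe = (μ − rf) / σ = (1.1000 − 0.12) / 1.1454 = 0.9800 / 1.1454 = 0.8556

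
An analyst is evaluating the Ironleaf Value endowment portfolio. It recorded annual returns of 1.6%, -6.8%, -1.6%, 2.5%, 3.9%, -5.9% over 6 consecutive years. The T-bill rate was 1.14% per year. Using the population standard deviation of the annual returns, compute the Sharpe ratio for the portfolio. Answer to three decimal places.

Mean return r̄ = -6.30 / 6 = -1.0500%
Σ(r − r̄)² = (1.6 − (-1.0500))² + (-6.8 − (-1.0500))² + … = 101.0150
population σ = √(101.0150 / 6) = √16.8358 = 4.1031%
Sharpe = (r̄ − rf) / σ = (-1.0500 − 1.14) / 4.1031 = -2.1900 / 4.1031 = -0.5337

-0.534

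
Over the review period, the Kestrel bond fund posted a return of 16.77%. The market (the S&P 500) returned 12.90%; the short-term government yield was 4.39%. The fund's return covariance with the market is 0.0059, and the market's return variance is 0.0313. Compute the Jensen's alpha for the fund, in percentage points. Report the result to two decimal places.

10.78

β = Cov / Var = 0.0059 / 0.0313 = 0.1885
E[R] = Rf + β(Rm − Rf) = 4.39% + 0.1885 × (12.90% − 4.39%) = 5.9941%
α = Rp − E[R] = 16.77% − 5.9941% = 10.7759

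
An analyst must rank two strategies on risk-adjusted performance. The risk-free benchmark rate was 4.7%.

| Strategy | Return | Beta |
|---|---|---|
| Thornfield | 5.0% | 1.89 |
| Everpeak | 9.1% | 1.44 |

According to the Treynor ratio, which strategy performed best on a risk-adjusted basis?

Everpeak

Thornfield: Treynor = (5.0% − 4.7%) / 1.89 = 0.159
Everpeak: Treynor = (9.1% − 4.7%) / 1.44 = 3.056
Highest: Everpeak (3.056).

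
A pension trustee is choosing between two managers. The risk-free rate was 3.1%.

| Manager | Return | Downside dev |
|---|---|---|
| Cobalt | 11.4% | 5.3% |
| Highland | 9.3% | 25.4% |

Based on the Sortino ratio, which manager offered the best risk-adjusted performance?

Cobalt: Sortino ratio = (11.4% − 3.1%) / 5.3% = 1.566
Highland: Sortino ratio = (9.3% − 3.1%) / 25.4% = 0.244
Highest: Cobalt (1.566).

Cobalt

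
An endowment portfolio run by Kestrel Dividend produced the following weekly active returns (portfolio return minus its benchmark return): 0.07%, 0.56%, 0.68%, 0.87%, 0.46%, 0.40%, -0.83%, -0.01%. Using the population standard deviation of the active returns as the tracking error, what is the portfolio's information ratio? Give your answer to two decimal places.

Mean return r̄ = 2.200 / 8 = 0.2750%
Population std dev = √[1.9934 / 8] = 0.4992%
IR = r̄ / tracking error = 0.2750 / 0.4992 = 0.5509

0.55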